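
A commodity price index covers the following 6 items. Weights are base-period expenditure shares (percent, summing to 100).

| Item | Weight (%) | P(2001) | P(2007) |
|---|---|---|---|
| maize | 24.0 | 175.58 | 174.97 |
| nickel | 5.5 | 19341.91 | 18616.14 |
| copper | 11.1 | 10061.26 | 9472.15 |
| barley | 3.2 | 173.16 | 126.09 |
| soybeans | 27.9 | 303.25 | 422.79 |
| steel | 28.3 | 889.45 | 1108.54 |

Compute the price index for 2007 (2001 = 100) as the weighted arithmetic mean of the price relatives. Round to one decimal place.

116.2

maize: 24.0 × (174.97/175.58) = 24.0 × 0.996526 = 23.9166
nickel: 5.5 × (18616.14/19341.91) = 5.5 × 0.962477 = 5.2936
copper: 11.1 × (9472.15/10061.26) = 11.1 × 0.941448 = 10.4501
barley: 3.2 × (126.09/173.16) = 3.2 × 0.728170 = 2.3301
soybeans: 27.9 × (422.79/303.25) = 27.9 × 1.394196 = 38.8981
steel: 28.3 × (1108.54/889.45) = 28.3 × 1.246321 = 35.2709
Index = Σ wᵢ·(p₁ᵢ/p₀ᵢ) = 23.9166 + 5.2936 + 10.4501 + 2.3301 + 38.8981 + 35.2709 = 116.1594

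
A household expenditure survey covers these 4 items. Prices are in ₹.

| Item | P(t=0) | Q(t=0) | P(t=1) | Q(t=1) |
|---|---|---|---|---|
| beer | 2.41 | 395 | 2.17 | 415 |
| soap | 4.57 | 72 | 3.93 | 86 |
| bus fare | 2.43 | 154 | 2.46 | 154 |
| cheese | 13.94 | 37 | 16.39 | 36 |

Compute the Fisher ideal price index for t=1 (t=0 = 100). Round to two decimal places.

97.59

Laspeyres component (base-period weights):
ΣP(t=1)Q(t=0) = 2.17×395 + 3.93×72 + 2.46×154 + 16.39×37 = 857.15 + 282.96 + 378.84 + 606.43 = 2125.38
ΣP(t=0)Q(t=0) = 2.41×395 + 4.57×72 + 2.43×154 + 13.94×37 = 951.95 + 329.04 + 374.22 + 515.78 = 2170.99
L = 2125.38 / 2170.99 × 100 = 97.8991
Paasche component (current-period weights):
ΣP(t=1)Q(t=1) = 2.17×415 + 3.93×86 + 2.46×154 + 16.39×36 = 900.55 + 337.98 + 378.84 + 590.04 = 2207.41
ΣP(t=0)Q(t=1) = 2.41×415 + 4.57×86 + 2.43×154 + 13.94×36 = 1000.15 + 393.02 + 374.22 + 501.84 = 2269.23
P = 2207.41 / 2269.23 × 100 = 97.2757
Fisher = √(L × P) = √(97.8991 × 97.2757) = 97.5869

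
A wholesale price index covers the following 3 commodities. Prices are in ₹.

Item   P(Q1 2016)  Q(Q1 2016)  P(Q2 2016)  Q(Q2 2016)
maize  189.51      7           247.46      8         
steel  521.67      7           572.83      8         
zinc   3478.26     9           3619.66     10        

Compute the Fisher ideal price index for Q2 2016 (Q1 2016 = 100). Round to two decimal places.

Laspeyres component (base-period weights):
ΣP(Q2 2016)Q(Q1 2016) = 247.46×7 + 572.83×7 + 3619.66×9 = 1732.22 + 4009.81 + 32576.94 = 38318.97
ΣP(Q1 2016)Q(Q1 2016) = 189.51×7 + 521.67×7 + 3478.26×9 = 1326.57 + 3651.69 + 31304.34 = 36282.6
L = 38318.97 / 36282.6 × 100 = 105.6125
Paasche component (current-period weights):
ΣP(Q2 2016)Q(Q2 2016) = 247.46×8 + 572.83×8 + 3619.66×10 = 1979.68 + 4582.64 + 36196.6 = 42758.92
ΣP(Q1 2016)Q(Q2 2016) = 189.51×8 + 521.67×8 + 3478.26×10 = 1516.08 + 4173.36 + 34782.6 = 40472.04
P = 42758.92 / 40472.04 × 100 = 105.6505
Fisher = √(L × P) = √(105.6125 × 105.6505) = 105.6315

105.63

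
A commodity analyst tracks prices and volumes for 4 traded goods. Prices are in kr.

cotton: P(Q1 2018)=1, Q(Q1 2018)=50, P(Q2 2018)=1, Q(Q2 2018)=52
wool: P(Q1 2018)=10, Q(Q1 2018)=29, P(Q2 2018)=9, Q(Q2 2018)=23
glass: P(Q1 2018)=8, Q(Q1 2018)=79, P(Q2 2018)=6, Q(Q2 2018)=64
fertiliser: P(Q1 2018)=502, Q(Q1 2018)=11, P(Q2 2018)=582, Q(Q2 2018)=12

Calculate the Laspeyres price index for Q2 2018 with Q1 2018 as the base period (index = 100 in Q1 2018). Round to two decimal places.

Laspeyres price index uses base-period quantities as weights.
ΣP(Q2 2018)·Q(Q1 2018) = 1×50 + 9×29 + 6×79 + 582×11 = 50 + 261 + 474 + 6402 = 7187
ΣP(Q1 2018)·Q(Q1 2018) = 1×50 + 10×29 + 8×79 + 502×11 = 50 + 290 + 632 + 5522 = 6494
Index = 7187 / 6494 × 100 = 110.6714

110.67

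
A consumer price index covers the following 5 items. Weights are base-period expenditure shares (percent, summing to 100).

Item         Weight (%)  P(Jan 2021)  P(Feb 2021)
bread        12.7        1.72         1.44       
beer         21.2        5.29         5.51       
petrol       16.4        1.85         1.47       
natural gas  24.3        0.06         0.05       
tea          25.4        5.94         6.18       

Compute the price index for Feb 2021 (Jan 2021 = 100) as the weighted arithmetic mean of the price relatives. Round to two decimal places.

92.42

bread: 12.7 × (1.44/1.72) = 12.7 × 0.837209 = 10.6326
beer: 21.2 × (5.51/5.29) = 21.2 × 1.041588 = 22.0817
petrol: 16.4 × (1.47/1.85) = 16.4 × 0.794595 = 13.0314
natural gas: 24.3 × (0.05/0.06) = 24.3 × 0.833333 = 20.2500
tea: 25.4 × (6.18/5.94) = 25.4 × 1.040404 = 26.4263
Index = Σ wᵢ·(p₁ᵢ/p₀ᵢ) = 10.6326 + 22.0817 + 13.0314 + 20.2500 + 26.4263 = 92.4218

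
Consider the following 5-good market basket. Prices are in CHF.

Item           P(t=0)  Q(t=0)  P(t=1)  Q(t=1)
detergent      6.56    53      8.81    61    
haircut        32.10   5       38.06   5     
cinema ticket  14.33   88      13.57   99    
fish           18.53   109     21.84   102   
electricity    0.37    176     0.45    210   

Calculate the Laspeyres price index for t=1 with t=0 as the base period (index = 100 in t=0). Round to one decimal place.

Laspeyres price index uses base-period quantities as weights.
ΣP(t=1)·Q(t=0) = 8.81×53 + 38.06×5 + 13.57×88 + 21.84×109 + 0.45×176 = 466.93 + 190.3 + 1194.16 + 2380.56 + 79.2 = 4311.15
ΣP(t=0)·Q(t=0) = 6.56×53 + 32.10×5 + 14.33×88 + 18.53×109 + 0.37×176 = 347.68 + 160.5 + 1261.04 + 2019.77 + 65.12 = 3854.11
Index = 4311.15 / 3854.11 × 100 = 111.8585

111.9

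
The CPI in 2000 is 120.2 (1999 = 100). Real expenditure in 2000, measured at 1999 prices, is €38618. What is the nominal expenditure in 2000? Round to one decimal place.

Nominal = Real × (Index/100) = 38618 × (120.2/100)
        = 38618 × 1.202 = 46418.8360

46418.8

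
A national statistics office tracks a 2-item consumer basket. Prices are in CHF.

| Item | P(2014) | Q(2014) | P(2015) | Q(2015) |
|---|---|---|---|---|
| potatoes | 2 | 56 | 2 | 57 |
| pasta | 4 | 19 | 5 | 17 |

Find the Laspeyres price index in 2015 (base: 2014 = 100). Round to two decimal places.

Laspeyres price index uses base-period quantities as weights.
ΣP(2015)·Q(2014) = 2×56 + 5×19 = 112 + 95 = 207
ΣP(2014)·Q(2014) = 2×56 + 4×19 = 112 + 76 = 188
Index = 207 / 188 × 100 = 110.1064

110.11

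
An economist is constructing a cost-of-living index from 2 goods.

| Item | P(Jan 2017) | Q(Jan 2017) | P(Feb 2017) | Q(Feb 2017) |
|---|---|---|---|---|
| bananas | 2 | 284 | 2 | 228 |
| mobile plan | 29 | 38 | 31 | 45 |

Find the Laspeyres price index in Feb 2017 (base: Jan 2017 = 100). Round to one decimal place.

104.6

Laspeyres price index uses base-period quantities as weights.
ΣP(Feb 2017)·Q(Jan 2017) = 2×284 + 31×38 = 568 + 1178 = 1746
ΣP(Jan 2017)·Q(Jan 2017) = 2×284 + 29×38 = 568 + 1102 = 1670
Index = 1746 / 1670 × 100 = 104.5509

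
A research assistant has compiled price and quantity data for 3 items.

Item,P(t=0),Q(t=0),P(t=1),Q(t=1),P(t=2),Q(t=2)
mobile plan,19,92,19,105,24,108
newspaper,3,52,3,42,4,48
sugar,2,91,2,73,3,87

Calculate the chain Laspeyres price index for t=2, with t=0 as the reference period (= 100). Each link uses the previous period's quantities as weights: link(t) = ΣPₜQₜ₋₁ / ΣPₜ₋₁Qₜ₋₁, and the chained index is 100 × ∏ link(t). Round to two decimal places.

Link t=0→t=1:
ΣP(t=1)Q(t=0) = 19×92 + 3×52 + 2×91 = 1748 + 156 + 182 = 2086
ΣP(t=0)Q(t=0) = 19×92 + 3×52 + 2×91 = 1748 + 156 + 182 = 2086
link = 2086/2086 = 1.000000
Link t=1→t=2:
ΣP(t=2)Q(t=1) = 24×105 + 4×42 + 3×73 = 2520 + 168 + 219 = 2907
ΣP(t=1)Q(t=1) = 19×105 + 3×42 + 2×73 = 1995 + 126 + 146 = 2267
link = 2907/2267 = 1.282311
Chained index = 100 × 1.000000 × 1.282311 = 128.2311

128.23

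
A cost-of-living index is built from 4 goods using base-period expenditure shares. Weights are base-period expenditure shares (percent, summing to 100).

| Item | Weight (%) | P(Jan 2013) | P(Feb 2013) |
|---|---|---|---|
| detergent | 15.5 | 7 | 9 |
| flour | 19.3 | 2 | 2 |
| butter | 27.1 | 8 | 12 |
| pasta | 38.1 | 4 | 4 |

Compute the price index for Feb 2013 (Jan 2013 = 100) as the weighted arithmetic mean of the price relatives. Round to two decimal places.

detergent: 15.5 × (9/7) = 15.5 × 1.285714 = 19.9286
flour: 19.3 × (2/2) = 19.3 × 1.000000 = 19.3000
butter: 27.1 × (12/8) = 27.1 × 1.500000 = 40.6500
pasta: 38.1 × (4/4) = 38.1 × 1.000000 = 38.1000
Index = Σ wᵢ·(p₁ᵢ/p₀ᵢ) = 19.9286 + 19.3000 + 40.6500 + 38.1000 = 117.9786

117.98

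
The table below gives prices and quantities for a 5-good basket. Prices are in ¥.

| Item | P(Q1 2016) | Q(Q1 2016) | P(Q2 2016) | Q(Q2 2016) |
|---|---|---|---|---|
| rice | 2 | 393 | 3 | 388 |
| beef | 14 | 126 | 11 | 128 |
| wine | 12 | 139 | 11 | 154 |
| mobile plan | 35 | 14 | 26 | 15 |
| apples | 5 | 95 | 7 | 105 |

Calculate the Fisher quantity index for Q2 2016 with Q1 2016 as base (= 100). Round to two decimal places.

Laspeyres component (base-period weights):
ΣP(Q1 2016)Q(Q2 2016) = 2×388 + 14×128 + 12×154 + 35×15 + 5×105 = 776 + 1792 + 1848 + 525 + 525 = 5466
ΣP(Q1 2016)Q(Q1 2016) = 2×393 + 14×126 + 12×139 + 35×14 + 5×95 = 786 + 1764 + 1668 + 490 + 475 = 5183
L = 5466 / 5183 × 100 = 105.4602
Paasche component (current-period weights):
ΣP(Q2 2016)Q(Q2 2016) = 3×388 + 11×128 + 11×154 + 26×15 + 7×105 = 1164 + 1408 + 1694 + 390 + 735 = 5391
ΣP(Q2 2016)Q(Q1 2016) = 3×393 + 11×126 + 11×139 + 26×14 + 7×95 = 1179 + 1386 + 1529 + 364 + 665 = 5123
P = 5391 / 5123 × 100 = 105.2313
Fisher = √(L × P) = √(105.4602 × 105.2313) = 105.3457

105.35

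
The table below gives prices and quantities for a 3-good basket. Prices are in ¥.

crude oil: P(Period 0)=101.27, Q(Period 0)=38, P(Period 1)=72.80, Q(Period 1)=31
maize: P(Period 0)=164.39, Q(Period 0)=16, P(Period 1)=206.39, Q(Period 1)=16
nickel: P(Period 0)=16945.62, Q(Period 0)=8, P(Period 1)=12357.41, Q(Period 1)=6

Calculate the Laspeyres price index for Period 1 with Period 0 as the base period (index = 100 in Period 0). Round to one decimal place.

Laspeyres price index uses base-period quantities as weights.
ΣP(Period 1)·Q(Period 0) = 72.80×38 + 206.39×16 + 12357.41×8 = 2766.4 + 3302.24 + 98859.28 = 104927.92
ΣP(Period 0)·Q(Period 0) = 101.27×38 + 164.39×16 + 16945.62×8 = 3848.26 + 2630.24 + 135564.96 = 142043.46
Index = 104927.92 / 142043.46 × 100 = 73.8703

73.9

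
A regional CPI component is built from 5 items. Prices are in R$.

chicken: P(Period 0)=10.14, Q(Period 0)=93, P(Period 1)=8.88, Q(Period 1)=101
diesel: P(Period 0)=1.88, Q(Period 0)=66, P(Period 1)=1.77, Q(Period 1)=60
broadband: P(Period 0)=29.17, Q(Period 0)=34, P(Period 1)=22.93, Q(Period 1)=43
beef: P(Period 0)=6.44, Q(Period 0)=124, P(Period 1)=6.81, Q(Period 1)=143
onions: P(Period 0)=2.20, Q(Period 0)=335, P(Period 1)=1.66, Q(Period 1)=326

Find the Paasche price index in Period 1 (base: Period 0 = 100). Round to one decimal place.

Paasche price index uses current-period quantities as weights.
ΣP(Period 1)·Q(Period 1) = 8.88×101 + 1.77×60 + 22.93×43 + 6.81×143 + 1.66×326 = 896.88 + 106.2 + 985.99 + 973.83 + 541.16 = 3504.06
ΣP(Period 0)·Q(Period 1) = 10.14×101 + 1.88×60 + 29.17×43 + 6.44×143 + 2.20×326 = 1024.14 + 112.8 + 1254.31 + 920.92 + 717.2 = 4029.37
Index = 3504.06 / 4029.37 × 100 = 86.9630

87.0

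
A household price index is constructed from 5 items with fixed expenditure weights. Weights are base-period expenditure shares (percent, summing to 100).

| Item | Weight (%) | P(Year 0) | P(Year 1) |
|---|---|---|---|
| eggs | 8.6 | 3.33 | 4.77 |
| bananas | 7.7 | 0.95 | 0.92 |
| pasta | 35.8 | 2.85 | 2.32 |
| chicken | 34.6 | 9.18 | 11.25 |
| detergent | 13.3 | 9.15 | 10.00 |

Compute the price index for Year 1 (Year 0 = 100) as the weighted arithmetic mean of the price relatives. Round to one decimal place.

eggs: 8.6 × (4.77/3.33) = 8.6 × 1.432432 = 12.3189
bananas: 7.7 × (0.92/0.95) = 7.7 × 0.968421 = 7.4568
pasta: 35.8 × (2.32/2.85) = 35.8 × 0.814035 = 29.1425
chicken: 34.6 × (11.25/9.18) = 34.6 × 1.225490 = 42.4020
detergent: 13.3 × (10.00/9.15) = 13.3 × 1.092896 = 14.5355
Index = Σ wᵢ·(p₁ᵢ/p₀ᵢ) = 12.3189 + 7.4568 + 29.1425 + 42.4020 + 14.5355 = 105.8557

105.9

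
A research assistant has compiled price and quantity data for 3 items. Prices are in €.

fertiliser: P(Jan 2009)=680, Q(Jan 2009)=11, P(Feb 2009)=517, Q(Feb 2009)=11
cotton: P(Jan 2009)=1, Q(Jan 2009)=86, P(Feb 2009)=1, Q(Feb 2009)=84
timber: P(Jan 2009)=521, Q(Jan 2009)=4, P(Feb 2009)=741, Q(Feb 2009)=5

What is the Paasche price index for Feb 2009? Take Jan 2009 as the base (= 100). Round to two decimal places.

93.19

Paasche price index uses current-period quantities as weights.
ΣP(Feb 2009)·Q(Feb 2009) = 517×11 + 1×84 + 741×5 = 5687 + 84 + 3705 = 9476
ΣP(Jan 2009)·Q(Feb 2009) = 680×11 + 1×84 + 521×5 = 7480 + 84 + 2605 = 10169
Index = 9476 / 10169 × 100 = 93.1852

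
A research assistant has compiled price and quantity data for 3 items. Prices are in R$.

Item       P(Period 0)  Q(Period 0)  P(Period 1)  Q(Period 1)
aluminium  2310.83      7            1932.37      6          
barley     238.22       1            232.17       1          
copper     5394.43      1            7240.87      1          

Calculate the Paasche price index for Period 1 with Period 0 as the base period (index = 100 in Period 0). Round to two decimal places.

Paasche price index uses current-period quantities as weights.
ΣP(Period 1)·Q(Period 1) = 1932.37×6 + 232.17×1 + 7240.87×1 = 11594.22 + 232.17 + 7240.87 = 19067.26
ΣP(Period 0)·Q(Period 1) = 2310.83×6 + 238.22×1 + 5394.43×1 = 13864.98 + 238.22 + 5394.43 = 19497.63
Index = 19067.26 / 19497.63 × 100 = 97.7927

97.79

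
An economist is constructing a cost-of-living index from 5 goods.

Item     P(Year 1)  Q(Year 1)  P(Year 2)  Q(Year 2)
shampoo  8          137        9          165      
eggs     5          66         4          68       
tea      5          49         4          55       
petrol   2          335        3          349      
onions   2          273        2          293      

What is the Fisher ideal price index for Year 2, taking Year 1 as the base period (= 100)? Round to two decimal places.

Laspeyres component (base-period weights):
ΣP(Year 2)Q(Year 1) = 9×137 + 4×66 + 4×49 + 3×335 + 2×273 = 1233 + 264 + 196 + 1005 + 546 = 3244
ΣP(Year 1)Q(Year 1) = 8×137 + 5×66 + 5×49 + 2×335 + 2×273 = 1096 + 330 + 245 + 670 + 546 = 2887
L = 3244 / 2887 × 100 = 112.3658
Paasche component (current-period weights):
ΣP(Year 2)Q(Year 2) = 9×165 + 4×68 + 4×55 + 3×349 + 2×293 = 1485 + 272 + 220 + 1047 + 586 = 3610
ΣP(Year 1)Q(Year 2) = 8×165 + 5×68 + 5×55 + 2×349 + 2×293 = 1320 + 340 + 275 + 698 + 586 = 3219
P = 3610 / 3219 × 100 = 112.1466
Fisher = √(L × P) = √(112.3658 × 112.1466) = 112.2562

112.26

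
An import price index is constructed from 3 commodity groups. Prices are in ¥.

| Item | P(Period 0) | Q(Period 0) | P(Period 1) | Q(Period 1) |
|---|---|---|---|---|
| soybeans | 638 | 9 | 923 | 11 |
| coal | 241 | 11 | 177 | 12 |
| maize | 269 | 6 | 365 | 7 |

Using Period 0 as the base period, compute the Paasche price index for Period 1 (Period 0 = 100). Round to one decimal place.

Paasche price index uses current-period quantities as weights.
ΣP(Period 1)·Q(Period 1) = 923×11 + 177×12 + 365×7 = 10153 + 2124 + 2555 = 14832
ΣP(Period 0)·Q(Period 1) = 638×11 + 241×12 + 269×7 = 7018 + 2892 + 1883 = 11793
Index = 14832 / 11793 × 100 = 125.7695

125.8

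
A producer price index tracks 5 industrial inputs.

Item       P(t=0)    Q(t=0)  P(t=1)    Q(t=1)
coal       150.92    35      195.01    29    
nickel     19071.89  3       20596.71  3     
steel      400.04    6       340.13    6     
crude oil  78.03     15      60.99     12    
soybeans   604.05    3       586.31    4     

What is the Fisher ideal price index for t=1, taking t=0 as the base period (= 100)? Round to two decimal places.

Laspeyres component (base-period weights):
ΣP(t=1)Q(t=0) = 195.01×35 + 20596.71×3 + 340.13×6 + 60.99×15 + 586.31×3 = 6825.35 + 61790.13 + 2040.78 + 914.85 + 1758.93 = 73330.04
ΣP(t=0)Q(t=0) = 150.92×35 + 19071.89×3 + 400.04×6 + 78.03×15 + 604.05×3 = 5282.2 + 57215.67 + 2400.24 + 1170.45 + 1812.15 = 67880.71
L = 73330.04 / 67880.71 × 100 = 108.0278
Paasche component (current-period weights):
ΣP(t=1)Q(t=1) = 195.01×29 + 20596.71×3 + 340.13×6 + 60.99×12 + 586.31×4 = 5655.29 + 61790.13 + 2040.78 + 731.88 + 2345.24 = 72563.32
ΣP(t=0)Q(t=1) = 150.92×29 + 19071.89×3 + 400.04×6 + 78.03×12 + 604.05×4 = 4376.68 + 57215.67 + 2400.24 + 936.36 + 2416.2 = 67345.15
P = 72563.32 / 67345.15 × 100 = 107.7484
Fisher = √(L × P) = √(108.0278 × 107.7484) = 107.8880

107.89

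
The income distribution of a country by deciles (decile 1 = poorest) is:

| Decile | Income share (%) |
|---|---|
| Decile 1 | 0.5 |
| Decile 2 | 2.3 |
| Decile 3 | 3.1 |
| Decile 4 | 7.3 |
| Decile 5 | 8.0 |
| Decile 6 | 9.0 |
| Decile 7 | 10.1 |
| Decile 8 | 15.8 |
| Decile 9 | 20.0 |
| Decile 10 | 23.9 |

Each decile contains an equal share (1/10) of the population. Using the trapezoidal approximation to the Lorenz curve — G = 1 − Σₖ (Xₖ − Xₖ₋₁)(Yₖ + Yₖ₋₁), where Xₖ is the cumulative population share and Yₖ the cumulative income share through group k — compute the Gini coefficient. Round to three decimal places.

0.407

Cumulative income shares Yₖ: 0.0050, 0.0280, 0.0590, 0.1320, 0.2120, 0.3020, 0.4030, 0.5610, 0.7610, 1.0000
Σ (Xₖ−Xₖ₋₁)(Yₖ+Yₖ₋₁) = (1/10)(0.0050+0.0000) + (1/10)(0.0280+0.0050) + (1/10)(0.0590+0.0280) + (1/10)(0.1320+0.0590) + (1/10)(0.2120+0.1320) + (1/10)(0.3020+0.2120) + (1/10)(0.4030+0.3020) + (1/10)(0.5610+0.4030) + (1/10)(0.7610+0.5610) + (1/10)(1.0000+0.7610)
  = 0.0005 + 0.0033 + 0.0087 + 0.0191 + 0.0344 + 0.0514 + 0.0705 + 0.0964 + 0.1322 + 0.1761 = 0.5926
G = 1 − 0.5926 = 0.4074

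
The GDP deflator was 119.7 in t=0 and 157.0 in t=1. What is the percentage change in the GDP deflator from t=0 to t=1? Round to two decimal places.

Change = (157.0 − 119.7) / 119.7 × 100
       = 37.3 / 119.7 × 100 = 31.1612%

31.16%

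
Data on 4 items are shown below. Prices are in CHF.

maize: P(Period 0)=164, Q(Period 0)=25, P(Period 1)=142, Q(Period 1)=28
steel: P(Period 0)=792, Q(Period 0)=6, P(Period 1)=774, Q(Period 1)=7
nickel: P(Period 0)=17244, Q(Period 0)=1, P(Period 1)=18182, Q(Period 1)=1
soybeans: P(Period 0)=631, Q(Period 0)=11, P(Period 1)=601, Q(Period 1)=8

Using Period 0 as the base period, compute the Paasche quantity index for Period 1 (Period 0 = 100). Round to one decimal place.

98.2

Paasche quantity index uses current-period prices as weights.
ΣP(Period 1)·Q(Period 1) = 142×28 + 774×7 + 18182×1 + 601×8 = 3976 + 5418 + 18182 + 4808 = 32384
ΣP(Period 1)·Q(Period 0) = 142×25 + 774×6 + 18182×1 + 601×11 = 3550 + 4644 + 18182 + 6611 = 32987
Index = 32384 / 32987 × 100 = 98.1720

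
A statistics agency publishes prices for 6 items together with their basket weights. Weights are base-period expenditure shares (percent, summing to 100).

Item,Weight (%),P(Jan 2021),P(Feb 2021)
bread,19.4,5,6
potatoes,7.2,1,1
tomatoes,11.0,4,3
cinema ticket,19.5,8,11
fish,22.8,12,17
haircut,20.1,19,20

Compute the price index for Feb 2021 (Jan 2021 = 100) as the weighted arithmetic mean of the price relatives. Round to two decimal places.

bread: 19.4 × (6/5) = 19.4 × 1.200000 = 23.2800
potatoes: 7.2 × (1/1) = 7.2 × 1.000000 = 7.2000
tomatoes: 11.0 × (3/4) = 11.0 × 0.750000 = 8.2500
cinema ticket: 19.5 × (11/8) = 19.5 × 1.375000 = 26.8125
fish: 22.8 × (17/12) = 22.8 × 1.416667 = 32.3000
haircut: 20.1 × (20/19) = 20.1 × 1.052632 = 21.1579
Index = Σ wᵢ·(p₁ᵢ/p₀ᵢ) = 23.2800 + 7.2000 + 8.2500 + 26.8125 + 32.3000 + 21.1579 = 119.0004

119.00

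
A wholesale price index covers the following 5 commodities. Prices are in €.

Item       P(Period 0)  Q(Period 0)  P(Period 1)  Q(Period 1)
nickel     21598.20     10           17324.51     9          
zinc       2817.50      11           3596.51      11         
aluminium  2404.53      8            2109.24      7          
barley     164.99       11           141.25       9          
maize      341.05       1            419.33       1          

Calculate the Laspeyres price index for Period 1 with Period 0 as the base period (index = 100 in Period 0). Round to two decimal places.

Laspeyres price index uses base-period quantities as weights.
ΣP(Period 1)·Q(Period 0) = 17324.51×10 + 3596.51×11 + 2109.24×8 + 141.25×11 + 419.33×1 = 173245.1 + 39561.61 + 16873.92 + 1553.75 + 419.33 = 231653.71
ΣP(Period 0)·Q(Period 0) = 21598.20×10 + 2817.50×11 + 2404.53×8 + 164.99×11 + 341.05×1 = 215982 + 30992.5 + 19236.24 + 1814.89 + 341.05 = 268366.68
Index = 231653.71 / 268366.68 × 100 = 86.3198

86.32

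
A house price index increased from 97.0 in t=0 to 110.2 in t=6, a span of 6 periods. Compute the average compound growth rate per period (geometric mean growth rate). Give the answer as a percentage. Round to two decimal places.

Growth factor = (110.2/97.0)^(1/6) = (1.136082)^(1/6) = 1.021492
Growth rate = 1.021492 − 1 = 0.021492 = 2.1492%

2.15%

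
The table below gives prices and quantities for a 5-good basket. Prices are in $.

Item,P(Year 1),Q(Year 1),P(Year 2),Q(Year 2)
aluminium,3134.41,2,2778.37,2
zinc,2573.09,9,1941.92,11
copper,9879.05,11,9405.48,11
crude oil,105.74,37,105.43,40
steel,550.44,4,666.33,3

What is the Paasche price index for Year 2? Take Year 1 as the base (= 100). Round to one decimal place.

Paasche price index uses current-period quantities as weights.
ΣP(Year 2)·Q(Year 2) = 2778.37×2 + 1941.92×11 + 9405.48×11 + 105.43×40 + 666.33×3 = 5556.74 + 21361.12 + 103460.28 + 4217.2 + 1998.99 = 136594.33
ΣP(Year 1)·Q(Year 2) = 3134.41×2 + 2573.09×11 + 9879.05×11 + 105.74×40 + 550.44×3 = 6268.82 + 28303.99 + 108669.55 + 4229.6 + 1651.32 = 149123.28
Index = 136594.33 / 149123.28 × 100 = 91.5983

91.6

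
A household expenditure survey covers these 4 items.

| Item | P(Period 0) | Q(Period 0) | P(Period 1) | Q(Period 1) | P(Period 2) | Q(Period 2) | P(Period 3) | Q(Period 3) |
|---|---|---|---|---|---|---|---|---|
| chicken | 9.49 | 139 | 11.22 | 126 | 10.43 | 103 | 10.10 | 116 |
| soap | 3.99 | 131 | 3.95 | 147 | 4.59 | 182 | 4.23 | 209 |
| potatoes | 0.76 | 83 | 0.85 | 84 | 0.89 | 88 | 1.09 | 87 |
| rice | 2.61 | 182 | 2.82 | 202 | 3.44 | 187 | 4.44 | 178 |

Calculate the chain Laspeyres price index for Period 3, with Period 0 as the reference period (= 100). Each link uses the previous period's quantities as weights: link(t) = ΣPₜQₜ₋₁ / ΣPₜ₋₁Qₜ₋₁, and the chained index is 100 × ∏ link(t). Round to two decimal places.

121.70

Link Period 0→Period 1:
ΣP(Period 1)Q(Period 0) = 11.22×139 + 3.95×131 + 0.85×83 + 2.82×182 = 1559.58 + 517.45 + 70.55 + 513.24 = 2660.82
ΣP(Period 0)Q(Period 0) = 9.49×139 + 3.99×131 + 0.76×83 + 2.61×182 = 1319.11 + 522.69 + 63.08 + 475.02 = 2379.9
link = 2660.82/2379.9 = 1.118039
Link Period 1→Period 2:
ΣP(Period 2)Q(Period 1) = 10.43×126 + 4.59×147 + 0.89×84 + 3.44×202 = 1314.18 + 674.73 + 74.76 + 694.88 = 2758.55
ΣP(Period 1)Q(Period 1) = 11.22×126 + 3.95×147 + 0.85×84 + 2.82×202 = 1413.72 + 580.65 + 71.4 + 569.64 = 2635.41
link = 2758.55/2635.41 = 1.046725
Link Period 2→Period 3:
ΣP(Period 3)Q(Period 2) = 10.10×103 + 4.23×182 + 1.09×88 + 4.44×187 = 1040.3 + 769.86 + 95.92 + 830.28 = 2736.36
ΣP(Period 2)Q(Period 2) = 10.43×103 + 4.59×182 + 0.89×88 + 3.44×187 = 1074.29 + 835.38 + 78.32 + 643.28 = 2631.27
link = 2736.36/2631.27 = 1.039939
Chained index = 100 × 1.118039 × 1.046725 × 1.039939 = 121.7019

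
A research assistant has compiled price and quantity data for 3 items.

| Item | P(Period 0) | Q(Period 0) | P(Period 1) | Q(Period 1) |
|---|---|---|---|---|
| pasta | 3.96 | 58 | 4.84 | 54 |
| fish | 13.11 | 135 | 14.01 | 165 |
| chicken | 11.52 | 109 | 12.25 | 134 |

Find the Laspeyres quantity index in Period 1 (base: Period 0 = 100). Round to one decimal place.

Laspeyres quantity index uses base-period prices as weights.
ΣP(Period 0)·Q(Period 1) = 3.96×54 + 13.11×165 + 11.52×134 = 213.84 + 2163.15 + 1543.68 = 3920.67
ΣP(Period 0)·Q(Period 0) = 3.96×58 + 13.11×135 + 11.52×109 = 229.68 + 1769.85 + 1255.68 = 3255.21
Index = 3920.67 / 3255.21 × 100 = 120.4429

120.4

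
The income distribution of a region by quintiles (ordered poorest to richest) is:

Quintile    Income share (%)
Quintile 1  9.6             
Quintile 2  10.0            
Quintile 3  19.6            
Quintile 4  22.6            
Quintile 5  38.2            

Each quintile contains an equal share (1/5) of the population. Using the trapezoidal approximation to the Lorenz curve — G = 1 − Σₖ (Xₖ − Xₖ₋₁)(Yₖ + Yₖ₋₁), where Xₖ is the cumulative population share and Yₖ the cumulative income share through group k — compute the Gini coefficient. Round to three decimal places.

Cumulative income shares Yₖ: 0.0960, 0.1960, 0.3920, 0.6180, 1.0000
Σ (Xₖ−Xₖ₋₁)(Yₖ+Yₖ₋₁) = (1/5)(0.0960+0.0000) + (1/5)(0.1960+0.0960) + (1/5)(0.3920+0.1960) + (1/5)(0.6180+0.3920) + (1/5)(1.0000+0.6180)
  = 0.0192 + 0.0584 + 0.1176 + 0.2020 + 0.3236 = 0.7208
G = 1 − 0.7208 = 0.2792

0.279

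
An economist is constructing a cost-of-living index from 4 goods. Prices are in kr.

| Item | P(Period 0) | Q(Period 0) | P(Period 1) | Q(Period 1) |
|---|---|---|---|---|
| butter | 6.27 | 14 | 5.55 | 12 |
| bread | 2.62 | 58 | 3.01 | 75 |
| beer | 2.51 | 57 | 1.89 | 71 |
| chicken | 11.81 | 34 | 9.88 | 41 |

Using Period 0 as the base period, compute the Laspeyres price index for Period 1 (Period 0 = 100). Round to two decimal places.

Laspeyres price index uses base-period quantities as weights.
ΣP(Period 1)·Q(Period 0) = 5.55×14 + 3.01×58 + 1.89×57 + 9.88×34 = 77.7 + 174.58 + 107.73 + 335.92 = 695.93
ΣP(Period 0)·Q(Period 0) = 6.27×14 + 2.62×58 + 2.51×57 + 11.81×34 = 87.78 + 151.96 + 143.07 + 401.54 = 784.35
Index = 695.93 / 784.35 × 100 = 88.7270

88.73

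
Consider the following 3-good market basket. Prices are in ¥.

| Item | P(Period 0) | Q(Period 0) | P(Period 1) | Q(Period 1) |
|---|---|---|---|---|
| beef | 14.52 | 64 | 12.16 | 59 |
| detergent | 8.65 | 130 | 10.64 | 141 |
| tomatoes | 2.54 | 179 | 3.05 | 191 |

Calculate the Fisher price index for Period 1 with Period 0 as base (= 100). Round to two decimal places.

Laspeyres component (base-period weights):
ΣP(Period 1)Q(Period 0) = 12.16×64 + 10.64×130 + 3.05×179 = 778.24 + 1383.2 + 545.95 = 2707.39
ΣP(Period 0)Q(Period 0) = 14.52×64 + 8.65×130 + 2.54×179 = 929.28 + 1124.5 + 454.66 = 2508.44
L = 2707.39 / 2508.44 × 100 = 107.9312
Paasche component (current-period weights):
ΣP(Period 1)Q(Period 1) = 12.16×59 + 10.64×141 + 3.05×191 = 717.44 + 1500.24 + 582.55 = 2800.23
ΣP(Period 0)Q(Period 1) = 14.52×59 + 8.65×141 + 2.54×191 = 856.68 + 1219.65 + 485.14 = 2561.47
P = 2800.23 / 2561.47 × 100 = 109.3212
Fisher = √(L × P) = √(107.9312 × 109.3212) = 108.6240

108.62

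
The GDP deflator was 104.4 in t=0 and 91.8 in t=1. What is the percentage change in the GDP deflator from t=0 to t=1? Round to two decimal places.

-12.07%

Change = (91.8 − 104.4) / 104.4 × 100
       = -12.6 / 104.4 × 100 = -12.0690%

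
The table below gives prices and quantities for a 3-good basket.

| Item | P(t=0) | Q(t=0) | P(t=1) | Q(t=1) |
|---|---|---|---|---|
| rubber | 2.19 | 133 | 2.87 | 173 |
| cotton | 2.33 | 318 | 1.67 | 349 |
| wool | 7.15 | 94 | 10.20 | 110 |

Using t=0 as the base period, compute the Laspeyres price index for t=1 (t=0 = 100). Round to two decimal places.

109.81

Laspeyres price index uses base-period quantities as weights.
ΣP(t=1)·Q(t=0) = 2.87×133 + 1.67×318 + 10.20×94 = 381.71 + 531.06 + 958.8 = 1871.57
ΣP(t=0)·Q(t=0) = 2.19×133 + 2.33×318 + 7.15×94 = 291.27 + 740.94 + 672.1 = 1704.31
Index = 1871.57 / 1704.31 × 100 = 109.8139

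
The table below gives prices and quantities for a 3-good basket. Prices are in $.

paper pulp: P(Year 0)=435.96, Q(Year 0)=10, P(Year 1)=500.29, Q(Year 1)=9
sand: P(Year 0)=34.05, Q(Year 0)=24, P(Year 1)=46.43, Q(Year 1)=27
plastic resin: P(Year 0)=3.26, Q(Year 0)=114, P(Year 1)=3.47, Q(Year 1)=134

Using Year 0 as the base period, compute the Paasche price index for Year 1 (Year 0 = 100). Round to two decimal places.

117.83

Paasche price index uses current-period quantities as weights.
ΣP(Year 1)·Q(Year 1) = 500.29×9 + 46.43×27 + 3.47×134 = 4502.61 + 1253.61 + 464.98 = 6221.2
ΣP(Year 0)·Q(Year 1) = 435.96×9 + 34.05×27 + 3.26×134 = 3923.64 + 919.35 + 436.84 = 5279.83
Index = 6221.2 / 5279.83 × 100 = 117.8296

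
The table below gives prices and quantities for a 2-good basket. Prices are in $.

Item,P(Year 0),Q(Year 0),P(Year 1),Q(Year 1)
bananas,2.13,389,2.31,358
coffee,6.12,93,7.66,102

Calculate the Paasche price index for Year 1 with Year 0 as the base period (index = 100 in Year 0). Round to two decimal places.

115.97

Paasche price index uses current-period quantities as weights.
ΣP(Year 1)·Q(Year 1) = 2.31×358 + 7.66×102 = 826.98 + 781.32 = 1608.3
ΣP(Year 0)·Q(Year 1) = 2.13×358 + 6.12×102 = 762.54 + 624.24 = 1386.78
Index = 1608.3 / 1386.78 × 100 = 115.9737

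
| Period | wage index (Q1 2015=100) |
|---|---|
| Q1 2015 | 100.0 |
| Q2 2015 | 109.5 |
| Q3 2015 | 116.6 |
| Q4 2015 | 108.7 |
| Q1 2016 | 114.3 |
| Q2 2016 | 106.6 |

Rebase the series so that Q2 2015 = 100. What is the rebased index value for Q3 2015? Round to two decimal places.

Rebased(Q3 2015) = 116.6 / 109.5 × 100 = 106.4840

106.48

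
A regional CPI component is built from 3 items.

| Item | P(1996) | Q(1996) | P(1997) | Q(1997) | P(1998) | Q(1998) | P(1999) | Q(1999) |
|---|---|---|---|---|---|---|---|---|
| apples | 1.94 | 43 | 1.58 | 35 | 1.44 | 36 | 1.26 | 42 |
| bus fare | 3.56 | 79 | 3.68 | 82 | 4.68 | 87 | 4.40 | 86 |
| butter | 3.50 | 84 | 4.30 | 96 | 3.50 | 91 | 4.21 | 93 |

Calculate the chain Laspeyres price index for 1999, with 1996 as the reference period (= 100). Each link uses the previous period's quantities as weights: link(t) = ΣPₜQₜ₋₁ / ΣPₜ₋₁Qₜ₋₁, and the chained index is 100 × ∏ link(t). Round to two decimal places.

Link 1996→1997:
ΣP(1997)Q(1996) = 1.58×43 + 3.68×79 + 4.30×84 = 67.94 + 290.72 + 361.2 = 719.86
ΣP(1996)Q(1996) = 1.94×43 + 3.56×79 + 3.50×84 = 83.42 + 281.24 + 294 = 658.66
link = 719.86/658.66 = 1.092916
Link 1997→1998:
ΣP(1998)Q(1997) = 1.44×35 + 4.68×82 + 3.50×96 = 50.4 + 383.76 + 336 = 770.16
ΣP(1997)Q(1997) = 1.58×35 + 3.68×82 + 4.30×96 = 55.3 + 301.76 + 412.8 = 769.86
link = 770.16/769.86 = 1.000390
Link 1998→1999:
ΣP(1999)Q(1998) = 1.26×36 + 4.40×87 + 4.21×91 = 45.36 + 382.8 + 383.11 = 811.27
ΣP(1998)Q(1998) = 1.44×36 + 4.68×87 + 3.50×91 = 51.84 + 407.16 + 318.5 = 777.5
link = 811.27/777.5 = 1.043434
Chained index = 100 × 1.092916 × 1.000390 × 1.043434 = 114.0830

114.08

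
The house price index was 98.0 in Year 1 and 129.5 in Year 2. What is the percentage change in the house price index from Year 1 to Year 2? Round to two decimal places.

Change = (129.5 − 98.0) / 98.0 × 100
       = 31.5 / 98.0 × 100 = 32.1429%

32.14%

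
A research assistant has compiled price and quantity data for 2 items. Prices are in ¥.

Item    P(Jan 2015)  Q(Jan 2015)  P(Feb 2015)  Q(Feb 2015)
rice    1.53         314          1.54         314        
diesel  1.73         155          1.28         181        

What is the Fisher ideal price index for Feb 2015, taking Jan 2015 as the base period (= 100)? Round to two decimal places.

Laspeyres component (base-period weights):
ΣP(Feb 2015)Q(Jan 2015) = 1.54×314 + 1.28×155 = 483.56 + 198.4 = 681.96
ΣP(Jan 2015)Q(Jan 2015) = 1.53×314 + 1.73×155 = 480.42 + 268.15 = 748.57
L = 681.96 / 748.57 × 100 = 91.1017
Paasche component (current-period weights):
ΣP(Feb 2015)Q(Feb 2015) = 1.54×314 + 1.28×181 = 483.56 + 231.68 = 715.24
ΣP(Jan 2015)Q(Feb 2015) = 1.53×314 + 1.73×181 = 480.42 + 313.13 = 793.55
P = 715.24 / 793.55 × 100 = 90.1317
Fisher = √(L × P) = √(91.1017 × 90.1317) = 90.6154

90.62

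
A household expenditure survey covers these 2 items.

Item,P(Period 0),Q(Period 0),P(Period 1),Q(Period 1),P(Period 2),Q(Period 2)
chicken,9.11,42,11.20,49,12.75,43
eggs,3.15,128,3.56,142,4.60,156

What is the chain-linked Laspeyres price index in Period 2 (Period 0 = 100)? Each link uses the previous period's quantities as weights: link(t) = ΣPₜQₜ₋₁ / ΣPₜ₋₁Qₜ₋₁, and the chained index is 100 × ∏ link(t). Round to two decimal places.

Link Period 0→Period 1:
ΣP(Period 1)Q(Period 0) = 11.20×42 + 3.56×128 = 470.4 + 455.68 = 926.08
ΣP(Period 0)Q(Period 0) = 9.11×42 + 3.15×128 = 382.62 + 403.2 = 785.82
link = 926.08/785.82 = 1.178489
Link Period 1→Period 2:
ΣP(Period 2)Q(Period 1) = 12.75×49 + 4.60×142 = 624.75 + 653.2 = 1277.95
ΣP(Period 1)Q(Period 1) = 11.20×49 + 3.56×142 = 548.8 + 505.52 = 1054.32
link = 1277.95/1054.32 = 1.212108
Chained index = 100 × 1.178489 × 1.212108 = 142.8456

142.85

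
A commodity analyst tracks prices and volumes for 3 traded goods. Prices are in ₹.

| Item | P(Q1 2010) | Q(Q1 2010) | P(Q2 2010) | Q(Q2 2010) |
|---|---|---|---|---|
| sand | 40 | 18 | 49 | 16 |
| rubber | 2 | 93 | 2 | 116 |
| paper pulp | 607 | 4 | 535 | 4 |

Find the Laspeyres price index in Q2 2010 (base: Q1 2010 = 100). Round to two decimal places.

Laspeyres price index uses base-period quantities as weights.
ΣP(Q2 2010)·Q(Q1 2010) = 49×18 + 2×93 + 535×4 = 882 + 186 + 2140 = 3208
ΣP(Q1 2010)·Q(Q1 2010) = 40×18 + 2×93 + 607×4 = 720 + 186 + 2428 = 3334
Index = 3208 / 3334 × 100 = 96.2208

96.22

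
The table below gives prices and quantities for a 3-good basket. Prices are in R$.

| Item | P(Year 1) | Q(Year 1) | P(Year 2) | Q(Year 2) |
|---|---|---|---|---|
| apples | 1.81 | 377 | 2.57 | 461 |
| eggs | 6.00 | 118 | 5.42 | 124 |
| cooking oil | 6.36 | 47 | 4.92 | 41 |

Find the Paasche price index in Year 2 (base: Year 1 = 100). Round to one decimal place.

111.9

Paasche price index uses current-period quantities as weights.
ΣP(Year 2)·Q(Year 2) = 2.57×461 + 5.42×124 + 4.92×41 = 1184.77 + 672.08 + 201.72 = 2058.57
ΣP(Year 1)·Q(Year 2) = 1.81×461 + 6.00×124 + 6.36×41 = 834.41 + 744 + 260.76 = 1839.17
Index = 2058.57 / 1839.17 × 100 = 111.9293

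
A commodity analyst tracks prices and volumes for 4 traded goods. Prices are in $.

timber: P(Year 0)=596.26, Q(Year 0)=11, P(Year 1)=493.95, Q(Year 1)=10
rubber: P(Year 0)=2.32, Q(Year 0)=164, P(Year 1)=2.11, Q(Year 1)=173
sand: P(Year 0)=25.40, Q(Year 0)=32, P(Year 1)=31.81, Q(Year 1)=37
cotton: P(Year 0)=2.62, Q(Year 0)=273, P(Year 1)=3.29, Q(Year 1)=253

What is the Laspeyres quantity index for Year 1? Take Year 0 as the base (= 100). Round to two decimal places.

Laspeyres quantity index uses base-period prices as weights.
ΣP(Year 0)·Q(Year 1) = 596.26×10 + 2.32×173 + 25.40×37 + 2.62×253 = 5962.6 + 401.36 + 939.8 + 662.86 = 7966.62
ΣP(Year 0)·Q(Year 0) = 596.26×11 + 2.32×164 + 25.40×32 + 2.62×273 = 6558.86 + 380.48 + 812.8 + 715.26 = 8467.4
Index = 7966.62 / 8467.4 × 100 = 94.0858

94.09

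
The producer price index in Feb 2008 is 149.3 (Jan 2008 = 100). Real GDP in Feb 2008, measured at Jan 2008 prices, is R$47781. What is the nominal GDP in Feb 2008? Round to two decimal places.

Nominal = Real × (Index/100) = 47781 × (149.3/100)
        = 47781 × 1.493 = 71337.0330

71337.03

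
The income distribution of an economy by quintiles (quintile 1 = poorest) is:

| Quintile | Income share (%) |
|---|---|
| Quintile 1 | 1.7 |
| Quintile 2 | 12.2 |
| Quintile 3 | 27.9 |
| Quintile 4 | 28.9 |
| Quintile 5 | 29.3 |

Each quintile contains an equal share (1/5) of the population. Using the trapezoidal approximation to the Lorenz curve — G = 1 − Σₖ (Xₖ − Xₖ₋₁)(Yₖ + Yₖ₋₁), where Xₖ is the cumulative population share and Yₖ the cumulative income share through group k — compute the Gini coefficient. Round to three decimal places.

0.288

Cumulative income shares Yₖ: 0.0170, 0.1390, 0.4180, 0.7070, 1.0000
Σ (Xₖ−Xₖ₋₁)(Yₖ+Yₖ₋₁) = (1/5)(0.0170+0.0000) + (1/5)(0.1390+0.0170) + (1/5)(0.4180+0.1390) + (1/5)(0.7070+0.4180) + (1/5)(1.0000+0.7070)
  = 0.0034 + 0.0312 + 0.1114 + 0.2250 + 0.3414 = 0.7124
G = 1 − 0.7124 = 0.2876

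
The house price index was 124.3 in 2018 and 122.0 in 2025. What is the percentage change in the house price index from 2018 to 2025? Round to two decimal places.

Change = (122.0 − 124.3) / 124.3 × 100
       = -2.3 / 124.3 × 100 = -1.8504%

-1.85%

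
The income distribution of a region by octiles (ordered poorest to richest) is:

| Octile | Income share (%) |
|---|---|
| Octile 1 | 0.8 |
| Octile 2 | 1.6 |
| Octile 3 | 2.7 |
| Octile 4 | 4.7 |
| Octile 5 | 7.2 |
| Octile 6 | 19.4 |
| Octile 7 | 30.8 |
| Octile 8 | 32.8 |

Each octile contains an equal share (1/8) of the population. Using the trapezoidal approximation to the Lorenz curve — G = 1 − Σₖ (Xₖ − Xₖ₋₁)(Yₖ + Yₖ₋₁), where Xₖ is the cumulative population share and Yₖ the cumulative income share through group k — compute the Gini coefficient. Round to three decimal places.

0.528

Cumulative income shares Yₖ: 0.0080, 0.0240, 0.0510, 0.0980, 0.1700, 0.3640, 0.6720, 1.0000
Σ (Xₖ−Xₖ₋₁)(Yₖ+Yₖ₋₁) = (1/8)(0.0080+0.0000) + (1/8)(0.0240+0.0080) + (1/8)(0.0510+0.0240) + (1/8)(0.0980+0.0510) + (1/8)(0.1700+0.0980) + (1/8)(0.3640+0.1700) + (1/8)(0.6720+0.3640) + (1/8)(1.0000+0.6720)
  = 0.0010 + 0.0040 + 0.0094 + 0.0186 + 0.0335 + 0.0668 + 0.1295 + 0.2090 = 0.4718
G = 1 − 0.4718 = 0.5282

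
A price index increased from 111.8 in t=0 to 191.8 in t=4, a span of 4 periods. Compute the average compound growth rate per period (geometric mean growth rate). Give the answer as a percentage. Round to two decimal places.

14.45%

Growth factor = (191.8/111.8)^(1/4) = (1.715564)^(1/4) = 1.144463
Growth rate = 1.144463 − 1 = 0.144463 = 14.4463%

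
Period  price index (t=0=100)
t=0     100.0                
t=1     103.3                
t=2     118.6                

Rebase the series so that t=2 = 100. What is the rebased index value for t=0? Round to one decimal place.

84.3

Rebased(t=0) = 100.0 / 118.6 × 100 = 84.3170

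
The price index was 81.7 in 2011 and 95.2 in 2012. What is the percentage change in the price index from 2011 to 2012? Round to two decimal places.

16.52%

Change = (95.2 − 81.7) / 81.7 × 100
       = 13.5 / 81.7 × 100 = 16.5239%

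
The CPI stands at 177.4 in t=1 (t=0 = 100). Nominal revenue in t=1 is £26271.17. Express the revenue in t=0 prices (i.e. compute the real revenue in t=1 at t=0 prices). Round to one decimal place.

14809.0

Real = Nominal ÷ (Index/100) = 26271.17 ÷ (177.4/100)
     = 26271.17 ÷ 1.774 = 14809.0023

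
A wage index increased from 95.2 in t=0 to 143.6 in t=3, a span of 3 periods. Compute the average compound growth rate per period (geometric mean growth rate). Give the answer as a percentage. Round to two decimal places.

Growth factor = (143.6/95.2)^(1/3) = (1.508403)^(1/3) = 1.146848
Growth rate = 1.146848 − 1 = 0.146848 = 14.6848%

14.68%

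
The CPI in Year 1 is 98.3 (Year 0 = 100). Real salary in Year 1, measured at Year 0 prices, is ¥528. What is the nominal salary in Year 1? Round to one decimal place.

Nominal = Real × (Index/100) = 528 × (98.3/100)
        = 528 × 0.983 = 519.0240

519.0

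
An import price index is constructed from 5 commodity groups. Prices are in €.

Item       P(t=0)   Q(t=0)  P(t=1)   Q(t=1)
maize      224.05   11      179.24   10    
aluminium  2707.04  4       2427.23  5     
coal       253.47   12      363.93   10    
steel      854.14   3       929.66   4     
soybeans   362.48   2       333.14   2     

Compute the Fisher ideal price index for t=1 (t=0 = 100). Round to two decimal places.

98.58

Laspeyres component (base-period weights):
ΣP(t=1)Q(t=0) = 179.24×11 + 2427.23×4 + 363.93×12 + 929.66×3 + 333.14×2 = 1971.64 + 9708.92 + 4367.16 + 2788.98 + 666.28 = 19502.98
ΣP(t=0)Q(t=0) = 224.05×11 + 2707.04×4 + 253.47×12 + 854.14×3 + 362.48×2 = 2464.55 + 10828.16 + 3041.64 + 2562.42 + 724.96 = 19621.73
L = 19502.98 / 19621.73 × 100 = 99.3948
Paasche component (current-period weights):
ΣP(t=1)Q(t=1) = 179.24×10 + 2427.23×5 + 363.93×10 + 929.66×4 + 333.14×2 = 1792.4 + 12136.15 + 3639.3 + 3718.64 + 666.28 = 21952.77
ΣP(t=0)Q(t=1) = 224.05×10 + 2707.04×5 + 253.47×10 + 854.14×4 + 362.48×2 = 2240.5 + 13535.2 + 2534.7 + 3416.56 + 724.96 = 22451.92
P = 21952.77 / 22451.92 × 100 = 97.7768
Fisher = √(L × P) = √(99.3948 × 97.7768) = 98.5825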